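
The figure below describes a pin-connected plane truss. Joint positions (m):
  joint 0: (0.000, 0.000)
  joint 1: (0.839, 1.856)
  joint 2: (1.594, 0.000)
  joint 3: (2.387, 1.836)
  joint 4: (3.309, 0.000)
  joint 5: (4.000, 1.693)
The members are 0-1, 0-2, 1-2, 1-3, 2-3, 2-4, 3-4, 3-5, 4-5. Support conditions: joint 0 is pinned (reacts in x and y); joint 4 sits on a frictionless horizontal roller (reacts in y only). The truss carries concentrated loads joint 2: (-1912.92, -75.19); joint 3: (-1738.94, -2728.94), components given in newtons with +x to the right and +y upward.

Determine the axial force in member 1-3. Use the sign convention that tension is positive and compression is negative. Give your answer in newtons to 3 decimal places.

-1523.288

N=6 nodes, M=9 members, R=3 reactions → 2N=12, M+R=12
member 0 (0-1): L=2.0368, (cx,cy)=(0.4119,0.9112)
member 1 (0-2): L=1.5940, (cx,cy)=(1.0000,0.0000)
member 2 (1-2): L=2.0037, (cx,cy)=(0.3768,-0.9263)
member 3 (1-3): L=1.5481, (cx,cy)=(0.9999,-0.0129)
member 4 (2-3): L=1.9999, (cx,cy)=(0.3965,0.9180)
member 5 (2-4): L=1.7150, (cx,cy)=(1.0000,0.0000)
member 6 (3-4): L=2.0545, (cx,cy)=(0.4488,-0.8936)
member 7 (3-5): L=1.6193, (cx,cy)=(0.9961,-0.0883)
member 8 (4-5): L=1.8286, (cx,cy)=(0.3779,0.9259)
solve A·x = −loads:
  F[0-1] = -1936.0779 N (compression)
  F[0-2] = -2854.3594 N (compression)
  F[1-2] = +1925.8237 N (tension)
  F[1-3] = -1523.2885 N (compression)
  F[2-3] = -1861.2543 N (compression)
  F[2-4] = +522.2322 N (tension)
  F[3-4] = -1163.6956 N (compression)
  F[3-5] = +0.0000 N (tension)
  F[4-5] = -0.0000 N (compression)
  Rx@0 = +3651.8600 N
  Ry@0 = +1764.1968 N
  Ry@4 = +1039.9332 N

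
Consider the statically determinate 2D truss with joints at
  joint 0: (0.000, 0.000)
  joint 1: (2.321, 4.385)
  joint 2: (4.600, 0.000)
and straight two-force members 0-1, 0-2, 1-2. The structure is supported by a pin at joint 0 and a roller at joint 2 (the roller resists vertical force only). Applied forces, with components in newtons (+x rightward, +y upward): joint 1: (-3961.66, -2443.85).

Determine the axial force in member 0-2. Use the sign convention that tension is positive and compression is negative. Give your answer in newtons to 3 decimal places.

-1321.879

N=3 nodes, M=3 members, R=3 reactions → 2N=6, M+R=6
member 0 (0-1): L=4.9614, (cx,cy)=(0.4678,0.8838)
member 1 (0-2): L=4.6000, (cx,cy)=(1.0000,0.0000)
member 2 (1-2): L=4.9419, (cx,cy)=(0.4612,-0.8873)
solve A·x = −loads:
  F[0-1] = -5642.8045 N (compression)
  F[0-2] = -1321.8791 N (compression)
  F[1-2] = +2866.4120 N (tension)
  Rx@0 = +3961.6600 N
  Ry@0 = +4987.2638 N
  Ry@2 = -2543.4138 N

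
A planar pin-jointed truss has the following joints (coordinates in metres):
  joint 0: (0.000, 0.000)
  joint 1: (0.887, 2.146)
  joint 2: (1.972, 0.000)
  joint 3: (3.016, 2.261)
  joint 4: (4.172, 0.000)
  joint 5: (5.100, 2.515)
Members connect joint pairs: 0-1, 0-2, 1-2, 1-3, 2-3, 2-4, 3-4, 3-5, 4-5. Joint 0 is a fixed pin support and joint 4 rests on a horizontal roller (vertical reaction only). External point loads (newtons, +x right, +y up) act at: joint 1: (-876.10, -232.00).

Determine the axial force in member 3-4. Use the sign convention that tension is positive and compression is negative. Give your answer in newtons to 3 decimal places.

450.737

N=6 nodes, M=9 members, R=3 reactions → 2N=12, M+R=12
member 0 (0-1): L=2.3221, (cx,cy)=(0.3820,0.9242)
member 1 (0-2): L=1.9720, (cx,cy)=(1.0000,0.0000)
member 2 (1-2): L=2.4047, (cx,cy)=(0.4512,-0.8924)
member 3 (1-3): L=2.1321, (cx,cy)=(0.9985,0.0539)
member 4 (2-3): L=2.4904, (cx,cy)=(0.4192,0.9079)
member 5 (2-4): L=2.2000, (cx,cy)=(1.0000,0.0000)
member 6 (3-4): L=2.5394, (cx,cy)=(0.4552,-0.8904)
member 7 (3-5): L=2.0994, (cx,cy)=(0.9927,0.1210)
member 8 (4-5): L=2.6807, (cx,cy)=(0.3462,0.9382)
solve A·x = −loads:
  F[0-1] = -685.2911 N (compression)
  F[0-2] = -614.3297 N (compression)
  F[1-2] = +473.9431 N (tension)
  F[1-3] = +401.0698 N (tension)
  F[2-3] = -465.8691 N (compression)
  F[2-4] = -205.1886 N (compression)
  F[3-4] = +450.7370 N (tension)
  F[3-5] = +0.0000 N (tension)
  F[4-5] = -0.0000 N (compression)
  Rx@0 = +876.1000 N
  Ry@0 = +633.3247 N
  Ry@4 = -401.3247 N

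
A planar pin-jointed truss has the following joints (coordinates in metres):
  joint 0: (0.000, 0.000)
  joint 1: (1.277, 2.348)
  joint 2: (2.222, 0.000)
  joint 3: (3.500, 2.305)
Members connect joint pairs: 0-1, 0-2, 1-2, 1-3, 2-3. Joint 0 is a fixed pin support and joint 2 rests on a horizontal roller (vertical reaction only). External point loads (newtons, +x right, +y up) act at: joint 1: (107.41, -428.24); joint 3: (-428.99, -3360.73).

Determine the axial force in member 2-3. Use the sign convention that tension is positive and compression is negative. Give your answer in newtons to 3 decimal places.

-3811.341

N=4 nodes, M=5 members, R=3 reactions → 2N=8, M+R=8
member 0 (0-1): L=2.6728, (cx,cy)=(0.4778,0.8785)
member 1 (0-2): L=2.2220, (cx,cy)=(1.0000,0.0000)
member 2 (1-2): L=2.5310, (cx,cy)=(0.3734,-0.9277)
member 3 (1-3): L=2.2234, (cx,cy)=(0.9998,-0.0193)
member 4 (2-3): L=2.6356, (cx,cy)=(0.4849,0.8746)
solve A·x = −loads:
  F[0-1] = +1615.6388 N (tension)
  F[0-2] = -1093.4951 N (compression)
  F[1-2] = -2021.1603 N (compression)
  F[1-3] = +1419.4017 N (tension)
  F[2-3] = -3811.3412 N (compression)
  Rx@0 = +321.5800 N
  Ry@0 = -1419.3082 N
  Ry@2 = +5208.2782 N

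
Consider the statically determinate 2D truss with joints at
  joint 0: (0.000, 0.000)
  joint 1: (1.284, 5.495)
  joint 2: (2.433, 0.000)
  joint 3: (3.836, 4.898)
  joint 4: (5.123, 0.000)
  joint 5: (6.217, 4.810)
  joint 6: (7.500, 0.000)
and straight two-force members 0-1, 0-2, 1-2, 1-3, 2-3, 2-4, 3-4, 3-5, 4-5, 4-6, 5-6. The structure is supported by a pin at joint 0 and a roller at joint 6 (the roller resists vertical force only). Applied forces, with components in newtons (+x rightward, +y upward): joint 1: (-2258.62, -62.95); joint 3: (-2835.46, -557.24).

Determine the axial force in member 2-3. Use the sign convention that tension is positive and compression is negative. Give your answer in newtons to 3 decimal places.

N=7 nodes, M=11 members, R=3 reactions → 2N=14, M+R=14
member 0 (0-1): L=5.6430, (cx,cy)=(0.2275,0.9738)
member 1 (0-2): L=2.4330, (cx,cy)=(1.0000,0.0000)
member 2 (1-2): L=5.6138, (cx,cy)=(0.2047,-0.9788)
member 3 (1-3): L=2.6209, (cx,cy)=(0.9737,-0.2278)
member 4 (2-3): L=5.0950, (cx,cy)=(0.2754,0.9613)
member 5 (2-4): L=2.6900, (cx,cy)=(1.0000,0.0000)
member 6 (3-4): L=5.0643, (cx,cy)=(0.2541,-0.9672)
member 7 (3-5): L=2.3826, (cx,cy)=(0.9993,-0.0369)
member 8 (4-5): L=4.9328, (cx,cy)=(0.2218,0.9751)
member 9 (4-6): L=2.3770, (cx,cy)=(1.0000,0.0000)
member 10 (5-6): L=4.9782, (cx,cy)=(0.2577,-0.9662)
solve A·x = −loads:
  F[0-1] = -3934.1591 N (compression)
  F[0-2] = -4198.9104 N (compression)
  F[1-2] = +3704.8752 N (tension)
  F[1-3] = +621.5021 N (tension)
  F[2-3] = -3772.2868 N (compression)
  F[2-4] = -2401.8524 N (compression)
  F[3-4] = +3259.6358 N (tension)
  F[3-5] = +1574.5436 N (tension)
  F[4-5] = -3233.1337 N (compression)
  F[4-6] = -856.4287 N (compression)
  F[5-6] = +3323.0310 N (tension)
  Rx@0 = +5094.0800 N
  Ry@0 = +3830.9633 N
  Ry@6 = -3210.7733 N

-3772.287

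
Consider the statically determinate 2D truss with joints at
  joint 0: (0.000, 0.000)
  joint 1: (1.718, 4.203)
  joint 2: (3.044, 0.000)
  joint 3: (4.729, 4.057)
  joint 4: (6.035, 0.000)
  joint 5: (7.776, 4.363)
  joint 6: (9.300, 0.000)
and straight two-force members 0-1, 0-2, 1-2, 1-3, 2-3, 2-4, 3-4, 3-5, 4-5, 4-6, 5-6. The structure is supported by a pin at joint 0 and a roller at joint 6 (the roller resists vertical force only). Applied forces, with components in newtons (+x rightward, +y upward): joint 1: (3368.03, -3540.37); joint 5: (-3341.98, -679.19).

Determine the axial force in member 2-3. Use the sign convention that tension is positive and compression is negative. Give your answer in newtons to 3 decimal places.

300.600

N=7 nodes, M=11 members, R=3 reactions → 2N=14, M+R=14
member 0 (0-1): L=4.5406, (cx,cy)=(0.3784,0.9257)
member 1 (0-2): L=3.0440, (cx,cy)=(1.0000,0.0000)
member 2 (1-2): L=4.4072, (cx,cy)=(0.3009,-0.9537)
member 3 (1-3): L=3.0145, (cx,cy)=(0.9988,-0.0484)
member 4 (2-3): L=4.3930, (cx,cy)=(0.3836,0.9235)
member 5 (2-4): L=2.9910, (cx,cy)=(1.0000,0.0000)
member 6 (3-4): L=4.2620, (cx,cy)=(0.3064,-0.9519)
member 7 (3-5): L=3.0623, (cx,cy)=(0.9950,0.0999)
member 8 (4-5): L=4.6975, (cx,cy)=(0.3706,0.9288)
member 9 (4-6): L=3.2650, (cx,cy)=(1.0000,0.0000)
member 10 (5-6): L=4.6215, (cx,cy)=(0.3298,-0.9441)
solve A·x = −loads:
  F[0-1] = -3287.8060 N (compression)
  F[0-2] = +1270.0473 N (tension)
  F[1-2] = -291.0964 N (compression)
  F[1-3] = -4529.7606 N (compression)
  F[2-3] = +300.6001 N (tension)
  F[2-4] = +1067.1653 N (tension)
  F[3-4] = -956.3655 N (compression)
  F[3-5] = -4136.7936 N (compression)
  F[4-5] = +980.1613 N (tension)
  F[4-6] = +410.8421 N (tension)
  F[5-6] = -1245.8729 N (compression)
  Rx@0 = -26.0500 N
  Ry@0 = +3043.3763 N
  Ry@6 = +1176.1837 N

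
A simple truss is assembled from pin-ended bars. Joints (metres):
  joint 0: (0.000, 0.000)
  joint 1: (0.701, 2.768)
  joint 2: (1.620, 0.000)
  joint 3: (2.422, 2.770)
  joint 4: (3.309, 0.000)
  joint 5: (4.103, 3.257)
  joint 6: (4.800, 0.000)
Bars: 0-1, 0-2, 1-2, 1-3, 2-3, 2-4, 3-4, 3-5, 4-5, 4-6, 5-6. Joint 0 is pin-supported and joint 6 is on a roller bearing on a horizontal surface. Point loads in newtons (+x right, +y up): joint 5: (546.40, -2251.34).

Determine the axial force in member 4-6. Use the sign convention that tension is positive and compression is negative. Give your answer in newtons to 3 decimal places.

N=7 nodes, M=11 members, R=3 reactions → 2N=14, M+R=14
member 0 (0-1): L=2.8554, (cx,cy)=(0.2455,0.9694)
member 1 (0-2): L=1.6200, (cx,cy)=(1.0000,0.0000)
member 2 (1-2): L=2.9166, (cx,cy)=(0.3151,-0.9491)
member 3 (1-3): L=1.7210, (cx,cy)=(1.0000,0.0012)
member 4 (2-3): L=2.8838, (cx,cy)=(0.2781,0.9605)
member 5 (2-4): L=1.6890, (cx,cy)=(1.0000,0.0000)
member 6 (3-4): L=2.9086, (cx,cy)=(0.3050,-0.9524)
member 7 (3-5): L=1.7501, (cx,cy)=(0.9605,0.2783)
member 8 (4-5): L=3.3524, (cx,cy)=(0.2368,0.9715)
member 9 (4-6): L=1.4910, (cx,cy)=(1.0000,0.0000)
member 10 (5-6): L=3.3307, (cx,cy)=(0.2093,-0.9779)
solve A·x = −loads:
  F[0-1] = +45.2259 N (tension)
  F[0-2] = +535.2970 N (tension)
  F[1-2] = -46.1636 N (compression)
  F[1-3] = +25.6490 N (tension)
  F[2-3] = +45.6114 N (tension)
  F[2-4] = +508.0661 N (tension)
  F[3-4] = -31.4555 N (compression)
  F[3-5] = +49.8974 N (tension)
  F[4-5] = +30.8344 N (tension)
  F[4-6] = +491.1703 N (tension)
  F[5-6] = -2347.1489 N (compression)
  Rx@0 = -546.4000 N
  Ry@0 = -43.8418 N
  Ry@6 = +2295.1818 N

491.170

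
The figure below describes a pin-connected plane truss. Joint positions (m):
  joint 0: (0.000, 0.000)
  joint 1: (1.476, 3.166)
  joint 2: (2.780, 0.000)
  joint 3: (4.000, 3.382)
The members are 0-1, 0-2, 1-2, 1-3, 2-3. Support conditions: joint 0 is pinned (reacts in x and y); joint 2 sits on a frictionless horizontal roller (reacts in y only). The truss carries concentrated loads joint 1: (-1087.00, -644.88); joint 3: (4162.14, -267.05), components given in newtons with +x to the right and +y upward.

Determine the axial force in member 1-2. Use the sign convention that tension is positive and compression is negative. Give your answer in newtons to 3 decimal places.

N=4 nodes, M=5 members, R=3 reactions → 2N=8, M+R=8
member 0 (0-1): L=3.4932, (cx,cy)=(0.4225,0.9063)
member 1 (0-2): L=2.7800, (cx,cy)=(1.0000,0.0000)
member 2 (1-2): L=3.4240, (cx,cy)=(0.3808,-0.9246)
member 3 (1-3): L=2.5332, (cx,cy)=(0.9964,0.0853)
member 4 (2-3): L=3.5953, (cx,cy)=(0.3393,0.9407)
solve A·x = −loads:
  F[0-1] = +4016.3706 N (tension)
  F[0-2] = +1378.0601 N (tension)
  F[1-2] = -4227.6381 N (compression)
  F[1-3] = +4410.1860 N (tension)
  F[2-3] = -683.6554 N (compression)
  Rx@0 = -3075.1400 N
  Ry@0 = -3640.2133 N
  Ry@2 = +4552.1433 N

-4227.638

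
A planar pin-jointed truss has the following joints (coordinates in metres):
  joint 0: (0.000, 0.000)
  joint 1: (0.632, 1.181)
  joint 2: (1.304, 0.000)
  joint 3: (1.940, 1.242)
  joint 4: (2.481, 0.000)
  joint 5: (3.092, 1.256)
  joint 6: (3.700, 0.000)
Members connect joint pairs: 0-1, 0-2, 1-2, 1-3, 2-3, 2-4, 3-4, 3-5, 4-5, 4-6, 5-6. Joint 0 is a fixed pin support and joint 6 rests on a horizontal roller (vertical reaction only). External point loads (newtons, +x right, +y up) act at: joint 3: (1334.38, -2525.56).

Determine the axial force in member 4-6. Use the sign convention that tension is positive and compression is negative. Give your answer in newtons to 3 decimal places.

857.847

N=7 nodes, M=11 members, R=3 reactions → 2N=14, M+R=14
member 0 (0-1): L=1.3395, (cx,cy)=(0.4718,0.8817)
member 1 (0-2): L=1.3040, (cx,cy)=(1.0000,0.0000)
member 2 (1-2): L=1.3588, (cx,cy)=(0.4946,-0.8691)
member 3 (1-3): L=1.3094, (cx,cy)=(0.9989,0.0466)
member 4 (2-3): L=1.3954, (cx,cy)=(0.4558,0.8901)
member 5 (2-4): L=1.1770, (cx,cy)=(1.0000,0.0000)
member 6 (3-4): L=1.3547, (cx,cy)=(0.3993,-0.9168)
member 7 (3-5): L=1.1521, (cx,cy)=(0.9999,0.0122)
member 8 (4-5): L=1.3967, (cx,cy)=(0.4375,0.8992)
member 9 (4-6): L=1.2190, (cx,cy)=(1.0000,0.0000)
member 10 (5-6): L=1.3954, (cx,cy)=(0.4357,-0.9001)
solve A·x = −loads:
  F[0-1] = -854.5270 N (compression)
  F[0-2] = +1737.5695 N (tension)
  F[1-2] = +823.3758 N (tension)
  F[1-3] = -811.2733 N (compression)
  F[2-3] = -804.0067 N (compression)
  F[2-4] = +2511.2330 N (tension)
  F[3-4] = -1955.8876 N (compression)
  F[3-5] = -1730.2832 N (compression)
  F[4-5] = +1994.0753 N (tension)
  F[4-6] = +857.8471 N (tension)
  F[5-6] = -1968.8452 N (compression)
  Rx@0 = -1334.3800 N
  Ry@0 = +753.4286 N
  Ry@6 = +1772.1314 N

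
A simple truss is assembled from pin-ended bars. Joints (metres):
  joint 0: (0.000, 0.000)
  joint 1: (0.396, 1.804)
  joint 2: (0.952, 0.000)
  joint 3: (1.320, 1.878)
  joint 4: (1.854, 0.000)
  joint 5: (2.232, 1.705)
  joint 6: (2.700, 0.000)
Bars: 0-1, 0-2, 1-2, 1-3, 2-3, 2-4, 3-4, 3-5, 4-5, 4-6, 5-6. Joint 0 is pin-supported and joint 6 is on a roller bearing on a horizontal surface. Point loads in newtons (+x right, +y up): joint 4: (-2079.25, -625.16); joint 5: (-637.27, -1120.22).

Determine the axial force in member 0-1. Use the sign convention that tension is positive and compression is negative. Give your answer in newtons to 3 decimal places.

N=7 nodes, M=11 members, R=3 reactions → 2N=14, M+R=14
member 0 (0-1): L=1.8470, (cx,cy)=(0.2144,0.9767)
member 1 (0-2): L=0.9520, (cx,cy)=(1.0000,0.0000)
member 2 (1-2): L=1.8877, (cx,cy)=(0.2945,-0.9556)
member 3 (1-3): L=0.9270, (cx,cy)=(0.9968,0.0798)
member 4 (2-3): L=1.9137, (cx,cy)=(0.1923,0.9813)
member 5 (2-4): L=0.9020, (cx,cy)=(1.0000,0.0000)
member 6 (3-4): L=1.9524, (cx,cy)=(0.2735,-0.9619)
member 7 (3-5): L=0.9283, (cx,cy)=(0.9825,-0.1864)
member 8 (4-5): L=1.7464, (cx,cy)=(0.2164,0.9763)
member 9 (4-6): L=0.8460, (cx,cy)=(1.0000,0.0000)
member 10 (5-6): L=1.7681, (cx,cy)=(0.2647,-0.9643)
solve A·x = −loads:
  F[0-1] = -811.3476 N (compression)
  F[0-2] = -2542.5612 N (compression)
  F[1-2] = +795.0611 N (tension)
  F[1-3] = -409.4369 N (compression)
  F[2-3] = -774.2431 N (compression)
  F[2-4] = -2159.5059 N (compression)
  F[3-4] = +986.9794 N (tension)
  F[3-5] = -841.7031 N (compression)
  F[4-5] = -332.0585 N (compression)
  F[4-6] = +261.5587 N (tension)
  F[5-6] = -988.1463 N (compression)
  Rx@0 = +2716.5200 N
  Ry@0 = +792.4791 N
  Ry@6 = +952.9009 N

-811.348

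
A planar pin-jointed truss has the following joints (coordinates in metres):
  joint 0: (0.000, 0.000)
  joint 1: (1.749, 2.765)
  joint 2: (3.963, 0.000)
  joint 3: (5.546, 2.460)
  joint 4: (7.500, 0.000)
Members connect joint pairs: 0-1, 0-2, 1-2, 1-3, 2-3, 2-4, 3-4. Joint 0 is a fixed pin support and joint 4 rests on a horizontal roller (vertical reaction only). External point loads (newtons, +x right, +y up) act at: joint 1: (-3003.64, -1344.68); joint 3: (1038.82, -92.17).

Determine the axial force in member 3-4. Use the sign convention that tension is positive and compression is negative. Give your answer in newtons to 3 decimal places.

N=5 nodes, M=7 members, R=3 reactions → 2N=10, M+R=10
member 0 (0-1): L=3.2717, (cx,cy)=(0.5346,0.8451)
member 1 (0-2): L=3.9630, (cx,cy)=(1.0000,0.0000)
member 2 (1-2): L=3.5422, (cx,cy)=(0.6250,-0.7806)
member 3 (1-3): L=3.8092, (cx,cy)=(0.9968,-0.0801)
member 4 (2-3): L=2.9253, (cx,cy)=(0.5411,0.8409)
member 5 (2-4): L=3.5370, (cx,cy)=(1.0000,0.0000)
member 6 (3-4): L=3.1416, (cx,cy)=(0.6220,-0.7830)
solve A·x = −loads:
  F[0-1] = -2155.5834 N (compression)
  F[0-2] = -812.4896 N (compression)
  F[1-2] = +449.5343 N (tension)
  F[1-3] = +1575.3910 N (tension)
  F[2-3] = -417.2783 N (compression)
  F[2-4] = -305.7080 N (compression)
  F[3-4] = +491.5126 N (tension)
  Rx@0 = +1964.8200 N
  Ry@0 = +1821.7230 N
  Ry@4 = -384.8730 N

491.513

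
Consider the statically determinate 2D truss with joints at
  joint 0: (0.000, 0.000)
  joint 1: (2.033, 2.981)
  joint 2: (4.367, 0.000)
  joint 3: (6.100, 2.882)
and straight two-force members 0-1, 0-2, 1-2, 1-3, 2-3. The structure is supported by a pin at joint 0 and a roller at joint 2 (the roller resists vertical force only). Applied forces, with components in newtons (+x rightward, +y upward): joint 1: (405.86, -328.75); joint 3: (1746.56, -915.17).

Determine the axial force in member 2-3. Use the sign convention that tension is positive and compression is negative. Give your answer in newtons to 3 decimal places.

-1003.584

N=4 nodes, M=5 members, R=3 reactions → 2N=8, M+R=8
member 0 (0-1): L=3.6082, (cx,cy)=(0.5634,0.8262)
member 1 (0-2): L=4.3670, (cx,cy)=(1.0000,0.0000)
member 2 (1-2): L=3.7860, (cx,cy)=(0.6165,-0.7874)
member 3 (1-3): L=4.0682, (cx,cy)=(0.9997,-0.0243)
member 4 (2-3): L=3.3629, (cx,cy)=(0.5153,0.8570)
solve A·x = −loads:
  F[0-1] = +1957.4360 N (tension)
  F[0-2] = +1049.5390 N (tension)
  F[1-2] = -2541.3874 N (compression)
  F[1-3] = +2264.4040 N (tension)
  F[2-3] = -1003.5841 N (compression)
  Rx@0 = -2152.4200 N
  Ry@0 = -1617.1609 N
  Ry@2 = +2861.0809 N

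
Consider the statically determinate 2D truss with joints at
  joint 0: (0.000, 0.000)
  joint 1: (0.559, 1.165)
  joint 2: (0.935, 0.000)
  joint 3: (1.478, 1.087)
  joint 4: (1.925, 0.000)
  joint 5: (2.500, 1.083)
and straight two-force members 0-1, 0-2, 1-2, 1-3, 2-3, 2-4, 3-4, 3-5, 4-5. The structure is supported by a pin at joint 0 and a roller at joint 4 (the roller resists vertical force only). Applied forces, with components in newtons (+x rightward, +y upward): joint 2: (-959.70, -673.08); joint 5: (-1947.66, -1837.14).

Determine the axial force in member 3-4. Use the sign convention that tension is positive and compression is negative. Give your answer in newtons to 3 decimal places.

242.055

N=6 nodes, M=9 members, R=3 reactions → 2N=12, M+R=12
member 0 (0-1): L=1.2922, (cx,cy)=(0.4326,0.9016)
member 1 (0-2): L=0.9350, (cx,cy)=(1.0000,0.0000)
member 2 (1-2): L=1.2242, (cx,cy)=(0.3071,-0.9517)
member 3 (1-3): L=0.9223, (cx,cy)=(0.9964,-0.0846)
member 4 (2-3): L=1.2151, (cx,cy)=(0.4469,0.8946)
member 5 (2-4): L=0.9900, (cx,cy)=(1.0000,0.0000)
member 6 (3-4): L=1.1753, (cx,cy)=(0.3803,-0.9249)
member 7 (3-5): L=1.0220, (cx,cy)=(1.0000,-0.0039)
member 8 (4-5): L=1.2262, (cx,cy)=(0.4689,0.8832)
solve A·x = −loads:
  F[0-1] = -990.6435 N (compression)
  F[0-2] = -2478.8024 N (compression)
  F[1-2] = +1004.2439 N (tension)
  F[1-3] = -739.6569 N (compression)
  F[2-3] = -315.9219 N (compression)
  F[2-4] = -1069.4723 N (compression)
  F[3-4] = +242.0546 N (tension)
  F[3-5] = -970.2537 N (compression)
  F[4-5] = -2084.3196 N (compression)
  Rx@0 = +2907.3600 N
  Ry@0 = +893.1478 N
  Ry@4 = +1617.0722 N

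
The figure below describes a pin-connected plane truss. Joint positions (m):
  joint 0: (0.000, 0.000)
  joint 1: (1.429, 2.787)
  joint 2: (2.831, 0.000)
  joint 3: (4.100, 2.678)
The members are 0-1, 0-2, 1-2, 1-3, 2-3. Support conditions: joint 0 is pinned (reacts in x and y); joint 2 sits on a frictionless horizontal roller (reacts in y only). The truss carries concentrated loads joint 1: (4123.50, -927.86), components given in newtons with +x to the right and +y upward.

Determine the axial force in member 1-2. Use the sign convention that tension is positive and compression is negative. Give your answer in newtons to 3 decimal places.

-5068.387

N=4 nodes, M=5 members, R=3 reactions → 2N=8, M+R=8
member 0 (0-1): L=3.1320, (cx,cy)=(0.4563,0.8898)
member 1 (0-2): L=2.8310, (cx,cy)=(1.0000,0.0000)
member 2 (1-2): L=3.1198, (cx,cy)=(0.4494,-0.8933)
member 3 (1-3): L=2.6732, (cx,cy)=(0.9992,-0.0408)
member 4 (2-3): L=2.9635, (cx,cy)=(0.4282,0.9037)
solve A·x = −loads:
  F[0-1] = +4045.5323 N (tension)
  F[0-2] = +2277.6923 N (tension)
  F[1-2] = -5068.3873 N (compression)
  F[1-3] = -0.0000 N (tension)
  F[2-3] = +0.0000 N (tension)
  Rx@0 = -4123.5000 N
  Ry@0 = -3599.9063 N
  Ry@2 = +4527.7663 N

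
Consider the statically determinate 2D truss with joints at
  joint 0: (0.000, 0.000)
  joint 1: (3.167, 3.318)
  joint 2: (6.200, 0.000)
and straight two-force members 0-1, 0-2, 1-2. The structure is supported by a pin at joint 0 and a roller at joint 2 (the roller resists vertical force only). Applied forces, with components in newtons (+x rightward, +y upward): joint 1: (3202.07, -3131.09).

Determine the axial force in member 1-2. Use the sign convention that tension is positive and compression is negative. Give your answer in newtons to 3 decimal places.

N=3 nodes, M=3 members, R=3 reactions → 2N=6, M+R=6
member 0 (0-1): L=4.5868, (cx,cy)=(0.6905,0.7234)
member 1 (0-2): L=6.2000, (cx,cy)=(1.0000,0.0000)
member 2 (1-2): L=4.4954, (cx,cy)=(0.6747,-0.7381)
solve A·x = −loads:
  F[0-1] = +251.4806 N (tension)
  F[0-2] = +3028.4339 N (tension)
  F[1-2] = -4488.5870 N (compression)
  Rx@0 = -3202.0700 N
  Ry@0 = -181.9149 N
  Ry@2 = +3313.0049 N

-4488.587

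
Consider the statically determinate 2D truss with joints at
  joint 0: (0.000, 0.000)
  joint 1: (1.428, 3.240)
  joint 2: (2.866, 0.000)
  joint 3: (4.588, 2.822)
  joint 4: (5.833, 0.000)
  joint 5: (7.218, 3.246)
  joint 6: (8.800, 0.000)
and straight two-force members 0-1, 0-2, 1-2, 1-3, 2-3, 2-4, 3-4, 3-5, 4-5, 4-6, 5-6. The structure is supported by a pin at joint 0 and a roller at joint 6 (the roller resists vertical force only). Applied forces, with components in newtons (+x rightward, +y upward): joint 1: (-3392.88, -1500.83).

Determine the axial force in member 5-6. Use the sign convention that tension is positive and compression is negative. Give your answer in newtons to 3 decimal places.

1118.731

N=7 nodes, M=11 members, R=3 reactions → 2N=14, M+R=14
member 0 (0-1): L=3.5407, (cx,cy)=(0.4033,0.9151)
member 1 (0-2): L=2.8660, (cx,cy)=(1.0000,0.0000)
member 2 (1-2): L=3.5448, (cx,cy)=(0.4057,-0.9140)
member 3 (1-3): L=3.1875, (cx,cy)=(0.9914,-0.1311)
member 4 (2-3): L=3.3059, (cx,cy)=(0.5209,0.8536)
member 5 (2-4): L=2.9670, (cx,cy)=(1.0000,0.0000)
member 6 (3-4): L=3.0844, (cx,cy)=(0.4036,-0.9149)
member 7 (3-5): L=2.6640, (cx,cy)=(0.9873,0.1592)
member 8 (4-5): L=3.5291, (cx,cy)=(0.3924,0.9198)
member 9 (4-6): L=2.9670, (cx,cy)=(1.0000,0.0000)
member 10 (5-6): L=3.6110, (cx,cy)=(0.4381,-0.8989)
solve A·x = −loads:
  F[0-1] = -2739.1311 N (compression)
  F[0-2] = -2288.1708 N (compression)
  F[1-2] = +817.0735 N (tension)
  F[1-3] = +1973.7555 N (tension)
  F[2-3] = -874.8826 N (compression)
  F[2-4] = -1500.9958 N (compression)
  F[3-4] = +1273.1118 N (tension)
  F[3-5] = +999.8624 N (tension)
  F[4-5] = -1266.3900 N (compression)
  F[4-6] = -490.1241 N (compression)
  F[5-6] = +1118.7312 N (tension)
  Rx@0 = +3392.8800 N
  Ry@0 = +2506.4830 N
  Ry@6 = -1005.6530 N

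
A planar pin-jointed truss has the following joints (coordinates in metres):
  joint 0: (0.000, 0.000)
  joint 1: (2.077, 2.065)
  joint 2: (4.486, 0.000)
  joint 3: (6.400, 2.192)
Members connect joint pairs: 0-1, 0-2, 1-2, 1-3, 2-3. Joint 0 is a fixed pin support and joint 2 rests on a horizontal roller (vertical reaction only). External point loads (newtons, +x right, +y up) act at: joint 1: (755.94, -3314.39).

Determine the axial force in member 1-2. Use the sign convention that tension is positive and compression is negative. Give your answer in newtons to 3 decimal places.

N=4 nodes, M=5 members, R=3 reactions → 2N=8, M+R=8
member 0 (0-1): L=2.9288, (cx,cy)=(0.7092,0.7051)
member 1 (0-2): L=4.4860, (cx,cy)=(1.0000,0.0000)
member 2 (1-2): L=3.1729, (cx,cy)=(0.7592,-0.6508)
member 3 (1-3): L=4.3249, (cx,cy)=(0.9996,0.0294)
member 4 (2-3): L=2.9100, (cx,cy)=(0.6577,0.7533)
solve A·x = −loads:
  F[0-1] = -2030.8560 N (compression)
  F[0-2] = +2196.1264 N (tension)
  F[1-2] = -2892.5541 N (compression)
  F[1-3] = -0.0000 N (compression)
  F[2-3] = +0.0000 N (tension)
  Rx@0 = -755.9400 N
  Ry@0 = +1431.8657 N
  Ry@2 = +1882.5243 N

-2892.554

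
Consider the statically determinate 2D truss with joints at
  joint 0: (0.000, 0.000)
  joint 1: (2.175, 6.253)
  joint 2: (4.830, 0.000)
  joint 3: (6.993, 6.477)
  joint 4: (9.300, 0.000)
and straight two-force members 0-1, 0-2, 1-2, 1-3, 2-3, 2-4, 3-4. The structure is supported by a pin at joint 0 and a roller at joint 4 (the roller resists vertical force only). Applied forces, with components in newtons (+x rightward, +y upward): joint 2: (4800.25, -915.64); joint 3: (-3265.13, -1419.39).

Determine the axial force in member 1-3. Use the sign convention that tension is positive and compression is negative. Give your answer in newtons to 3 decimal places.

N=5 nodes, M=7 members, R=3 reactions → 2N=10, M+R=10
member 0 (0-1): L=6.6205, (cx,cy)=(0.3285,0.9445)
member 1 (0-2): L=4.8300, (cx,cy)=(1.0000,0.0000)
member 2 (1-2): L=6.7933, (cx,cy)=(0.3908,-0.9205)
member 3 (1-3): L=4.8232, (cx,cy)=(0.9989,0.0464)
member 4 (2-3): L=6.8286, (cx,cy)=(0.3168,0.9485)
member 5 (2-4): L=4.4700, (cx,cy)=(1.0000,0.0000)
member 6 (3-4): L=6.8756, (cx,cy)=(0.3355,-0.9420)
solve A·x = −loads:
  F[0-1] = -3246.3952 N (compression)
  F[0-2] = +2601.6468 N (tension)
  F[1-2] = +3213.8347 N (tension)
  F[1-3] = -2325.0851 N (compression)
  F[2-3] = -2153.4690 N (compression)
  F[2-4] = -260.4318 N (compression)
  F[3-4] = +776.1695 N (tension)
  Rx@0 = -1535.1200 N
  Ry@0 = +3066.2033 N
  Ry@4 = -731.1733 N

-2325.085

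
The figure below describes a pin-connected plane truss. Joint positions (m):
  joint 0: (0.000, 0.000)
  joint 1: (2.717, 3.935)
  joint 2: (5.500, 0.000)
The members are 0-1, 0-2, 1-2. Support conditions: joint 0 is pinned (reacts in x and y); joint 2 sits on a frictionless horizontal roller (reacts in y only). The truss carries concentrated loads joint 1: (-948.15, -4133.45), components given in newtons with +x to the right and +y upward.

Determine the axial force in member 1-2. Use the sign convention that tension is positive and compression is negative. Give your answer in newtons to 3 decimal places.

N=3 nodes, M=3 members, R=3 reactions → 2N=6, M+R=6
member 0 (0-1): L=4.7819, (cx,cy)=(0.5682,0.8229)
member 1 (0-2): L=5.5000, (cx,cy)=(1.0000,0.0000)
member 2 (1-2): L=4.8197, (cx,cy)=(0.5774,-0.8164)
solve A·x = −loads:
  F[0-1] = -3366.0062 N (compression)
  F[0-2] = +964.3721 N (tension)
  F[1-2] = -1670.1276 N (compression)
  Rx@0 = +948.1500 N
  Ry@0 = +2769.8839 N
  Ry@2 = +1363.5661 N

-1670.128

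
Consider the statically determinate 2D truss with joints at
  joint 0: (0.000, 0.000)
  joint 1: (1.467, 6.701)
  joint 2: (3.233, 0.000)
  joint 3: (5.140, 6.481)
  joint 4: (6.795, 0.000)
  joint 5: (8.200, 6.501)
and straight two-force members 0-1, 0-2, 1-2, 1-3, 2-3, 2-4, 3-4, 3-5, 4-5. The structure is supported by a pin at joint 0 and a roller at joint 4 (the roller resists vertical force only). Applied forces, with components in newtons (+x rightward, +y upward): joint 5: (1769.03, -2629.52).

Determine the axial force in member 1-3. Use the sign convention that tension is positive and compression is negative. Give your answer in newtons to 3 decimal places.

N=6 nodes, M=9 members, R=3 reactions → 2N=12, M+R=12
member 0 (0-1): L=6.8597, (cx,cy)=(0.2139,0.9769)
member 1 (0-2): L=3.2330, (cx,cy)=(1.0000,0.0000)
member 2 (1-2): L=6.9298, (cx,cy)=(0.2548,-0.9670)
member 3 (1-3): L=3.6796, (cx,cy)=(0.9982,-0.0598)
member 4 (2-3): L=6.7557, (cx,cy)=(0.2823,0.9593)
member 5 (2-4): L=3.5620, (cx,cy)=(1.0000,0.0000)
member 6 (3-4): L=6.6890, (cx,cy)=(0.2474,-0.9689)
member 7 (3-5): L=3.0601, (cx,cy)=(1.0000,0.0065)
member 8 (4-5): L=6.6511, (cx,cy)=(0.2112,0.9774)
solve A·x = −loads:
  F[0-1] = +2289.1542 N (tension)
  F[0-2] = +1279.4767 N (tension)
  F[1-2] = -2380.4477 N (compression)
  F[1-3] = +1098.1544 N (tension)
  F[2-3] = +2399.4311 N (tension)
  F[2-4] = -4.4676 N (compression)
  F[3-4] = -2292.1644 N (compression)
  F[3-5] = +2340.6797 N (tension)
  F[4-5] = -2705.8806 N (compression)
  Rx@0 = -1769.0300 N
  Ry@0 = -2236.1942 N
  Ry@4 = +4865.7142 N

1098.154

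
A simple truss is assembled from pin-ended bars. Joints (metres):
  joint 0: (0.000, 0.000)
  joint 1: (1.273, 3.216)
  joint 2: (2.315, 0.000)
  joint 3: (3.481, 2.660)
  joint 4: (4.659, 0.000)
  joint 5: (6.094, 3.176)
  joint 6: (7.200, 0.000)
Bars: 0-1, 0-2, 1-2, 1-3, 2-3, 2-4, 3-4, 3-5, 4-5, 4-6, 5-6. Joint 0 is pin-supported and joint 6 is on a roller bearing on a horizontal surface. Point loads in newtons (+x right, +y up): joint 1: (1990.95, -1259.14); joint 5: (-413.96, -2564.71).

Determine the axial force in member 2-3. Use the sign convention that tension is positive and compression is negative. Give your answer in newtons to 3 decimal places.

N=7 nodes, M=11 members, R=3 reactions → 2N=14, M+R=14
member 0 (0-1): L=3.4588, (cx,cy)=(0.3680,0.9298)
member 1 (0-2): L=2.3150, (cx,cy)=(1.0000,0.0000)
member 2 (1-2): L=3.3806, (cx,cy)=(0.3082,-0.9513)
member 3 (1-3): L=2.2769, (cx,cy)=(0.9697,-0.2442)
member 4 (2-3): L=2.9043, (cx,cy)=(0.4015,0.9159)
member 5 (2-4): L=2.3440, (cx,cy)=(1.0000,0.0000)
member 6 (3-4): L=2.9092, (cx,cy)=(0.4049,-0.9143)
member 7 (3-5): L=2.6635, (cx,cy)=(0.9811,0.1937)
member 8 (4-5): L=3.4851, (cx,cy)=(0.4117,0.9113)
member 9 (4-6): L=2.5410, (cx,cy)=(1.0000,0.0000)
member 10 (5-6): L=3.3631, (cx,cy)=(0.3289,-0.9444)
solve A·x = −loads:
  F[0-1] = -778.4375 N (compression)
  F[0-2] = +1863.4927 N (tension)
  F[1-2] = +43.6598 N (tension)
  F[1-3] = -2362.4259 N (compression)
  F[2-3] = -45.3492 N (compression)
  F[2-4] = +1895.1562 N (tension)
  F[3-4] = -997.0056 N (compression)
  F[3-5] = -1942.1989 N (compression)
  F[4-5] = +1000.3443 N (tension)
  F[4-6] = +1079.5527 N (tension)
  F[5-6] = -3282.6463 N (compression)
  Rx@0 = -1576.9900 N
  Ry@0 = +723.7964 N
  Ry@6 = +3100.0536 N

-45.349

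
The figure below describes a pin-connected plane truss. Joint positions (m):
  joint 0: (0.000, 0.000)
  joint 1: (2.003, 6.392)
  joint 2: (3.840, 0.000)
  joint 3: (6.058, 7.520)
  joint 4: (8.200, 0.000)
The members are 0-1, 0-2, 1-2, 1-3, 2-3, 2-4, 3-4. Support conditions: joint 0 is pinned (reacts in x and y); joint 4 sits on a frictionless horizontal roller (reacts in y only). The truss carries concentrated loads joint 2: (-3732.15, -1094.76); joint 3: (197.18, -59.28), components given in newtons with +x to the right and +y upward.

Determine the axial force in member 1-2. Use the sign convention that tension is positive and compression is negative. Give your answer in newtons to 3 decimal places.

N=5 nodes, M=7 members, R=3 reactions → 2N=10, M+R=10
member 0 (0-1): L=6.6985, (cx,cy)=(0.2990,0.9542)
member 1 (0-2): L=3.8400, (cx,cy)=(1.0000,0.0000)
member 2 (1-2): L=6.6507, (cx,cy)=(0.2762,-0.9611)
member 3 (1-3): L=4.2090, (cx,cy)=(0.9634,0.2680)
member 4 (2-3): L=7.8403, (cx,cy)=(0.2829,0.9591)
member 5 (2-4): L=4.3600, (cx,cy)=(1.0000,0.0000)
member 6 (3-4): L=7.8191, (cx,cy)=(0.2739,-0.9617)
solve A·x = −loads:
  F[0-1] = -436.7307 N (compression)
  F[0-2] = -3404.3775 N (compression)
  F[1-2] = +366.5181 N (tension)
  F[1-3] = -240.6310 N (compression)
  F[2-3] = +774.1234 N (tension)
  F[2-4] = +210.0104 N (tension)
  F[3-4] = -766.6180 N (compression)
  Rx@0 = +3534.9700 N
  Ry@0 = +416.7485 N
  Ry@4 = +737.2915 N

366.518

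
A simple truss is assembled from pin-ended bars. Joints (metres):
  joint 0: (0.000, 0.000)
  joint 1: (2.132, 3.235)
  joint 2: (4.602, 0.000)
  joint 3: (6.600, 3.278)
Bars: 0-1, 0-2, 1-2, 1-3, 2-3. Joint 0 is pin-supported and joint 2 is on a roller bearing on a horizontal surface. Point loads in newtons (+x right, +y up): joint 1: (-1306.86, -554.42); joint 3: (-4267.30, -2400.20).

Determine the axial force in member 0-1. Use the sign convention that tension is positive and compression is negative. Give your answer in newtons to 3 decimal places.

-3848.919

N=4 nodes, M=5 members, R=3 reactions → 2N=8, M+R=8
member 0 (0-1): L=3.8744, (cx,cy)=(0.5503,0.8350)
member 1 (0-2): L=4.6020, (cx,cy)=(1.0000,0.0000)
member 2 (1-2): L=4.0702, (cx,cy)=(0.6069,-0.7948)
member 3 (1-3): L=4.4682, (cx,cy)=(1.0000,0.0096)
member 4 (2-3): L=3.8389, (cx,cy)=(0.5205,0.8539)
solve A·x = −loads:
  F[0-1] = -3848.9190 N (compression)
  F[0-2] = -3456.1587 N (compression)
  F[1-2] = +3311.7197 N (tension)
  F[1-3] = -2821.0128 N (compression)
  F[2-3] = -2779.1185 N (compression)
  Rx@0 = +5574.1600 N
  Ry@0 = +3213.7591 N
  Ry@2 = -259.1391 N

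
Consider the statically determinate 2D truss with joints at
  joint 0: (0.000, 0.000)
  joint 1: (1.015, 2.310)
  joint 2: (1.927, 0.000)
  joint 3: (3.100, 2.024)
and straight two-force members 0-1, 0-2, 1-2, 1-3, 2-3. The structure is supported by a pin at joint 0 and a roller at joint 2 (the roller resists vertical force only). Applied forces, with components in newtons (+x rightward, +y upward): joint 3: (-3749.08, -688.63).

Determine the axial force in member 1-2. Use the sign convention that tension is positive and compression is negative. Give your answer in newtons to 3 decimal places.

N=4 nodes, M=5 members, R=3 reactions → 2N=8, M+R=8
member 0 (0-1): L=2.5232, (cx,cy)=(0.4023,0.9155)
member 1 (0-2): L=1.9270, (cx,cy)=(1.0000,0.0000)
member 2 (1-2): L=2.4835, (cx,cy)=(0.3672,-0.9301)
member 3 (1-3): L=2.1045, (cx,cy)=(0.9907,-0.1359)
member 4 (2-3): L=2.3393, (cx,cy)=(0.5014,0.8652)
solve A·x = −loads:
  F[0-1] = -3843.3012 N (compression)
  F[0-2] = -2203.0210 N (compression)
  F[1-2] = +4240.5695 N (tension)
  F[1-3] = -3132.3466 N (compression)
  F[2-3] = -1287.9177 N (compression)
  Rx@0 = +3749.0800 N
  Ry@0 = +3518.6170 N
  Ry@2 = -2829.9870 N

4240.569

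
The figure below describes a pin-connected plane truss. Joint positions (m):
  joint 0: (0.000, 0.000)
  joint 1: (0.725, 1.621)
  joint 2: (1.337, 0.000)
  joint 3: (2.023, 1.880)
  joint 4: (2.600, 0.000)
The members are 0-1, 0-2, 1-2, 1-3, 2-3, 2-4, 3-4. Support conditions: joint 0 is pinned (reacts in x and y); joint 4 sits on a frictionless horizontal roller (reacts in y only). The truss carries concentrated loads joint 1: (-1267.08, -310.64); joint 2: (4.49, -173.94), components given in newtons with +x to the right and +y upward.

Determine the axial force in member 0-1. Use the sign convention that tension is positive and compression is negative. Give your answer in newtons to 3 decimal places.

N=5 nodes, M=7 members, R=3 reactions → 2N=10, M+R=10
member 0 (0-1): L=1.7757, (cx,cy)=(0.4083,0.9129)
member 1 (0-2): L=1.3370, (cx,cy)=(1.0000,0.0000)
member 2 (1-2): L=1.7327, (cx,cy)=(0.3532,-0.9355)
member 3 (1-3): L=1.3236, (cx,cy)=(0.9807,0.1957)
member 4 (2-3): L=2.0012, (cx,cy)=(0.3428,0.9394)
member 5 (2-4): L=1.2630, (cx,cy)=(1.0000,0.0000)
member 6 (3-4): L=1.9666, (cx,cy)=(0.2934,-0.9560)
solve A·x = −loads:
  F[0-1] = -1203.3535 N (compression)
  F[0-2] = -771.2853 N (compression)
  F[1-2] = +937.0026 N (tension)
  F[1-3] = +453.5856 N (tension)
  F[2-3] = -747.9851 N (compression)
  F[2-4] = -188.4180 N (compression)
  F[3-4] = +642.1731 N (tension)
  Rx@0 = +1262.5900 N
  Ry@0 = +1098.4896 N
  Ry@4 = -613.9096 N

-1203.354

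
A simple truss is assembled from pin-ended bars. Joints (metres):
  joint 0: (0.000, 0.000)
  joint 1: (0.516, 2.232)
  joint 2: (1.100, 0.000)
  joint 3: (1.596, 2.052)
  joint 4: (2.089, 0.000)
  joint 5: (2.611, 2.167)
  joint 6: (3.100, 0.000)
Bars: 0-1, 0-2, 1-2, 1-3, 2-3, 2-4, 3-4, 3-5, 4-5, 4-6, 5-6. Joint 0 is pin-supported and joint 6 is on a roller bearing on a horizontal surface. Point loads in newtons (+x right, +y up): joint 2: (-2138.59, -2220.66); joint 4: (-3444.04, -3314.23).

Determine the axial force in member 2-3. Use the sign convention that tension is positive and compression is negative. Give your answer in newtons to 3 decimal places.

-523.415

N=7 nodes, M=11 members, R=3 reactions → 2N=14, M+R=14
member 0 (0-1): L=2.2909, (cx,cy)=(0.2252,0.9743)
member 1 (0-2): L=1.1000, (cx,cy)=(1.0000,0.0000)
member 2 (1-2): L=2.3071, (cx,cy)=(0.2531,-0.9674)
member 3 (1-3): L=1.0949, (cx,cy)=(0.9864,-0.1644)
member 4 (2-3): L=2.1111, (cx,cy)=(0.2349,0.9720)
member 5 (2-4): L=0.9890, (cx,cy)=(1.0000,0.0000)
member 6 (3-4): L=2.1104, (cx,cy)=(0.2336,-0.9723)
member 7 (3-5): L=1.0215, (cx,cy)=(0.9936,0.1126)
member 8 (4-5): L=2.2290, (cx,cy)=(0.2342,0.9722)
member 9 (4-6): L=1.0110, (cx,cy)=(1.0000,0.0000)
member 10 (5-6): L=2.2215, (cx,cy)=(0.2201,-0.9755)
solve A·x = −loads:
  F[0-1] = -2579.8452 N (compression)
  F[0-2] = -5001.5404 N (compression)
  F[1-2] = +2821.3056 N (tension)
  F[1-3] = -1313.1062 N (compression)
  F[2-3] = -523.4154 N (compression)
  F[2-4] = -2025.8240 N (compression)
  F[3-4] = +132.3649 N (tension)
  F[3-5] = -1458.4088 N (compression)
  F[4-5] = +3276.6461 N (tension)
  F[4-6] = +681.7882 N (tension)
  F[5-6] = -3097.3097 N (compression)
  Rx@0 = +5582.6300 N
  Ry@0 = +2513.5505 N
  Ry@6 = +3021.3395 N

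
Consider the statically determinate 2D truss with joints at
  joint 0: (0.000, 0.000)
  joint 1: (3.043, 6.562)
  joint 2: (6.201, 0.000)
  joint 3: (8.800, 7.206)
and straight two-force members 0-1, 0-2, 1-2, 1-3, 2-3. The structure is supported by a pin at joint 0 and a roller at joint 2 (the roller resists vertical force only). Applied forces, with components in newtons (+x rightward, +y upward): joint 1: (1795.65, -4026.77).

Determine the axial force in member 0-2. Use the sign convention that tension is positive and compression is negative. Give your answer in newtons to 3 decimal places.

N=4 nodes, M=5 members, R=3 reactions → 2N=8, M+R=8
member 0 (0-1): L=7.2332, (cx,cy)=(0.4207,0.9072)
member 1 (0-2): L=6.2010, (cx,cy)=(1.0000,0.0000)
member 2 (1-2): L=7.2824, (cx,cy)=(0.4337,-0.9011)
member 3 (1-3): L=5.7929, (cx,cy)=(0.9938,0.1112)
member 4 (2-3): L=7.6604, (cx,cy)=(0.3393,0.9407)
solve A·x = −loads:
  F[0-1] = -165.9364 N (compression)
  F[0-2] = +1865.4589 N (tension)
  F[1-2] = -4301.7571 N (compression)
  F[1-3] = +0.0000 N (tension)
  F[2-3] = +0.0000 N (tension)
  Rx@0 = -1795.6500 N
  Ry@0 = +150.5377 N
  Ry@2 = +3876.2323 N

1865.459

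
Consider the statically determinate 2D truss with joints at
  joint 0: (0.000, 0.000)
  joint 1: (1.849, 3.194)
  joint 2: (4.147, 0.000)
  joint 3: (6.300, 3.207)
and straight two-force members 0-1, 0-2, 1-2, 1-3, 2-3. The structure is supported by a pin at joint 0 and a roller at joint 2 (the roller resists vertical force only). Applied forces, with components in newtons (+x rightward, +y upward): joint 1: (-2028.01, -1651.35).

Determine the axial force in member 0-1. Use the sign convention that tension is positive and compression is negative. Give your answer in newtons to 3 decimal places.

-2862.153

N=4 nodes, M=5 members, R=3 reactions → 2N=8, M+R=8
member 0 (0-1): L=3.6906, (cx,cy)=(0.5010,0.8654)
member 1 (0-2): L=4.1470, (cx,cy)=(1.0000,0.0000)
member 2 (1-2): L=3.9348, (cx,cy)=(0.5840,-0.8117)
member 3 (1-3): L=4.4510, (cx,cy)=(1.0000,0.0029)
member 4 (2-3): L=3.8627, (cx,cy)=(0.5574,0.8303)
solve A·x = −loads:
  F[0-1] = -2862.1530 N (compression)
  F[0-2] = -594.0593 N (compression)
  F[1-2] = +1017.1838 N (tension)
  F[1-3] = +0.0000 N (tension)
  F[2-3] = -0.0000 N (compression)
  Rx@0 = +2028.0100 N
  Ry@0 = +2477.0355 N
  Ry@2 = -825.6855 N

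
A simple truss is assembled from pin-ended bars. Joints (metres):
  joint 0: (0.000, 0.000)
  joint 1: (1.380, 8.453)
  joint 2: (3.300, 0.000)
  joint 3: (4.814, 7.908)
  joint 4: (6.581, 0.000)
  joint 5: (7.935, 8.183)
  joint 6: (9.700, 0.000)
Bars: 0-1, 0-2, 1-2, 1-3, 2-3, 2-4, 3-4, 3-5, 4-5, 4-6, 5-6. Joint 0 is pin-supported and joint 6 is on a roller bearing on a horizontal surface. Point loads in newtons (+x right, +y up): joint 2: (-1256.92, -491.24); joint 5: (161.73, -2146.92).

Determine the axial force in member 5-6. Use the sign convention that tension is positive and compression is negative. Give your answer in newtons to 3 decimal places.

-2107.198

N=7 nodes, M=11 members, R=3 reactions → 2N=14, M+R=14
member 0 (0-1): L=8.5649, (cx,cy)=(0.1611,0.9869)
member 1 (0-2): L=3.3000, (cx,cy)=(1.0000,0.0000)
member 2 (1-2): L=8.6683, (cx,cy)=(0.2215,-0.9752)
member 3 (1-3): L=3.4770, (cx,cy)=(0.9876,-0.1567)
member 4 (2-3): L=8.0516, (cx,cy)=(0.1880,0.9822)
member 5 (2-4): L=3.2810, (cx,cy)=(1.0000,0.0000)
member 6 (3-4): L=8.1030, (cx,cy)=(0.2181,-0.9759)
member 7 (3-5): L=3.1331, (cx,cy)=(0.9961,0.0878)
member 8 (4-5): L=8.2943, (cx,cy)=(0.1632,0.9866)
member 9 (4-6): L=3.1190, (cx,cy)=(1.0000,0.0000)
member 10 (5-6): L=8.3712, (cx,cy)=(0.2108,-0.9775)
solve A·x = −loads:
  F[0-1] = -585.9875 N (compression)
  F[0-2] = -1000.7742 N (compression)
  F[1-2] = +631.1815 N (tension)
  F[1-3] = -237.1517 N (compression)
  F[2-3] = -126.5205 N (compression)
  F[2-4] = +419.7408 N (tension)
  F[3-4] = +64.6710 N (tension)
  F[3-5] = -273.1677 N (compression)
  F[4-5] = -63.9728 N (compression)
  F[4-6] = +444.2867 N (tension)
  F[5-6] = -2107.1984 N (compression)
  Rx@0 = +1095.1900 N
  Ry@0 = +578.3313 N
  Ry@6 = +2059.8287 N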